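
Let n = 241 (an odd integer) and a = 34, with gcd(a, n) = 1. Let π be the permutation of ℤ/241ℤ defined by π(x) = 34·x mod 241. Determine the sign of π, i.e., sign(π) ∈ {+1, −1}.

Orbit of 5 under x↦34x: [5, 170, 237, 105, 196, 157, 36]… (length divides ord_241(34)).
Decompose π into cycles: lengths [240, 1] (2 cycles, including the fixed point 0).
With 2 cycles on 241 points, sign = (−1)^{241−2} = -1.
The Jacobi symbol (34|241) = -1 (Zolotarev) agrees.

-1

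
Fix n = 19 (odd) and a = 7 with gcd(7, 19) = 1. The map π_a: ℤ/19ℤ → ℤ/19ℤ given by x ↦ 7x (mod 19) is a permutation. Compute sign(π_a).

+1

Orbit of 11 under x↦7x: [11, 1, 7]… (length divides ord_19(7)).
The orbit structure of x ↦ 7x mod 19: 7 orbits of sizes [3, 3, 3, 3, 3, 3, 1].
19 − 7 = 12 transpositions; sign(π) = (−1)^12 = +1.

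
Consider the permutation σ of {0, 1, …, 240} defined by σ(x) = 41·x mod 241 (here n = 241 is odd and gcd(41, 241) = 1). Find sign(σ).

+1

Trace 125: π^k(125) = [125, 64, 214, 98, 162, 135, 233] for k=0..6.
Cycle type of π: 40×6 + 1; total 7 cycles.
Σ(ℓ_i−1) = 241−7 = 234; sign = (−1)^234 = +1.
The Jacobi symbol (41|241) = +1 (Zolotarev) agrees.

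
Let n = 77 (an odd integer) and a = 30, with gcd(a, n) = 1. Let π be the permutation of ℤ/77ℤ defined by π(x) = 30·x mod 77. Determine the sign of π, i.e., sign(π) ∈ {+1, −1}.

-1

Orbit of 53 under x↦30x: [53, 50, 37, 32, 36, 2, 60]… (length divides ord_77(30)).
Decompose π into cycles: lengths [30, 30, 10, 3, 3, 1] (6 cycles, including the fixed point 0).
Σ(ℓ_i−1) = 77−6 = 71; sign = (−1)^71 = -1.
Zolotarev: (30|77) = -1, matching the cycle-count sign.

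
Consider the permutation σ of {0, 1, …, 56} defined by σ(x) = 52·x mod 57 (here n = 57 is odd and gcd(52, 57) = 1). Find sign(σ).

Start at x=16: 16 → 34 → 1 → 52 → 25 → 46 → 55 → … (one orbit).
π_52 has 6 disjoint cycles with lengths [18, 18, 18, 1, 1, 1] on {0,…,56}.
57 − 6 = 51 transpositions; sign(π) = (−1)^51 = -1.
The Jacobi symbol (52|57) = -1 (Zolotarev) agrees.

-1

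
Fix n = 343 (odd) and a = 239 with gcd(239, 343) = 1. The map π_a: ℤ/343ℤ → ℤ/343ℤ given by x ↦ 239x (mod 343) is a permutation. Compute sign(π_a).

Trace 29: π^k(29) = [29, 71, 162, 302, 148, 43, 330] for k=0..6.
Cycle type of π: 49×6 + 7×6 + 1×7; total 19 cycles.
n − c = 343 − 19 = 324; sign = (−1)^324 = +1.
The Jacobi symbol (239|343) = +1 (Zolotarev) agrees.

+1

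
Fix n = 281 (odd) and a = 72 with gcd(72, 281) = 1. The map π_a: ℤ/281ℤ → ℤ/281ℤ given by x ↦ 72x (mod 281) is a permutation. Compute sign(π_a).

Trace 16: π^k(16) = [16, 28, 49, 156, 273, 267, 116] for k=0..6.
Cycle lengths of π_72 on ℤ/281ℤ: [140, 140, 1]; 3 cycles in total.
With 3 cycles on 281 points, sign = (−1)^{281−3} = +1.
(72|281)_J = +1 (Zolotarev's lemma cross-check).

+1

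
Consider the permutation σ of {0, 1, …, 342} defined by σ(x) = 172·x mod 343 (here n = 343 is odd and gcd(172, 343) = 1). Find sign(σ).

+1

Orbit of 135 under x↦172x: [135, 239, 291, 317, 330, 165, 254]… (length divides ord_343(172)).
7 cycles of lengths [147, 147, 21, 21, 3, 3, 1].
7 cycles on 343: each ℓ→(−1)^(ℓ−1), product (−1)^336 = +1.
(172|343)_J = +1 (Zolotarev's lemma cross-check).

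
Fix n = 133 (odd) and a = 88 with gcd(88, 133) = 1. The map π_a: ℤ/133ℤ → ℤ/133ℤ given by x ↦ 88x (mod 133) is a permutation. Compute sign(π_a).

Trace 1: π^k(1) = [1, 88, 30, 113, 102, 65] for k=0..5.
Cycle type of π: 6×21 + 3×2 + 1; total 24 cycles.
With 24 cycles on 133 points, sign = (−1)^{133−24} = -1.

-1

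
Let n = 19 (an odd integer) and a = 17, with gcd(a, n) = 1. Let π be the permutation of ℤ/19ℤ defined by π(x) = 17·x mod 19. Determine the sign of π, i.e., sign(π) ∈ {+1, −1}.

Trace 17: π^k(17) = [17, 4, 11, 16, 6, 7, 5] for k=0..6.
The orbit structure of x ↦ 17x mod 19: 3 orbits of sizes [9, 9, 1].
19 − 3 = 16 transpositions; sign(π) = (−1)^16 = +1.
Check: (17/19) = +1 by Zolotarev.

+1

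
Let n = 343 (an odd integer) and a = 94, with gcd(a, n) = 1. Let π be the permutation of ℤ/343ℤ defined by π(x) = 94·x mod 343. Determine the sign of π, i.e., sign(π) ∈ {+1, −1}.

-1

Start at x=201: 201 → 29 → 325 → 23 → 104 → 172 → 47 → … (one orbit).
The orbit structure of x ↦ 94x mod 343: 4 orbits of sizes [294, 42, 6, 1].
With 4 cycles on 343 points, sign = (−1)^{343−4} = -1.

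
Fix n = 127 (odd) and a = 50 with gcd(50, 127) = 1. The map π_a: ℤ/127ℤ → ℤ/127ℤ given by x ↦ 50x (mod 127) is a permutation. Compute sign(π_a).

+1

Start at x=107: 107 → 16 → 38 → 122 → 4 → 73 → 94 → … (one orbit).
Cycle lengths of π_50 on ℤ/127ℤ: [21, 21, 21, 21, 21, 21, 1]; 7 cycles in total.
Σ(ℓ_i−1) = 127−7 = 120; sign = (−1)^120 = +1.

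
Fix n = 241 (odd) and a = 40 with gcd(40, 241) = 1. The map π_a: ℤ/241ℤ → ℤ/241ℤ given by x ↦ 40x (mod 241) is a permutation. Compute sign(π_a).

+1

Trace 87: π^k(87) = [87, 106, 143, 177, 91, 25, 36] for k=0..6.
Decompose π into cycles: lengths [20, 20, 20, 20, 20, 20, 20, 20, 20, 20, 20, 20, 1] (13 cycles, including the fixed point 0).
13 cycles on 241: each ℓ→(−1)^(ℓ−1), product (−1)^228 = +1.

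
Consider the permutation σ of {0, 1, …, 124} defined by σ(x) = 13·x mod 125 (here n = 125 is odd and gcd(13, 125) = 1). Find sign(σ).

-1

Start at x=41: 41 → 33 → 54 → 77 → 1 → 13 → 44 → … (one orbit).
4 cycles of lengths [100, 20, 4, 1].
Σ(ℓ_i−1) = 125−4 = 121; sign = (−1)^121 = -1.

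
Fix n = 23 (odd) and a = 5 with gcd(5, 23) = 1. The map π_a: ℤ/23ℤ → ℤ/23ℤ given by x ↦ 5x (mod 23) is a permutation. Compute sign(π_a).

-1

Trace 1: π^k(1) = [1, 5, 2, 10, 4, 20, 8] for k=0..6.
2 cycles of lengths [22, 1].
2 cycles on 23: each ℓ→(−1)^(ℓ−1), product (−1)^21 = -1.
(5|23)_J = -1 (Zolotarev's lemma cross-check).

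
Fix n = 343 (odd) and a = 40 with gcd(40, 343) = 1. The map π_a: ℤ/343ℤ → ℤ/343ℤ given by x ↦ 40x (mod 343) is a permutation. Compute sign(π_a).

Trace 17: π^k(17) = [17, 337, 103, 4, 160, 226, 122] for k=0..6.
Cycle type of π: 294 + 42 + 6 + 1; total 4 cycles.
n − c = 343 − 4 = 339; sign = (−1)^339 = -1.

-1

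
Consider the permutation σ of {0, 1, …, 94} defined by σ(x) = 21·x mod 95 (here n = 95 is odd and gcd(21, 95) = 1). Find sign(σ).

-1

Orbit of 61 under x↦21x: [61, 46, 16, 51, 26, 71, 66]… (length divides ord_95(21)).
The orbit structure of x ↦ 21x mod 95: 10 orbits of sizes [18, 18, 18, 18, 18, 1, 1, 1, 1, 1].
sign(π) = (−1)^{n − #cycles} = (−1)^{95−10} = (−1)^85 = -1.
Check: (21/95) = -1 by Zolotarev.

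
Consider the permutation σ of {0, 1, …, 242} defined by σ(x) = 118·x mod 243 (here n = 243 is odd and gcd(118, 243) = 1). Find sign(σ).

Orbit of 226 under x↦118x: [226, 181, 217, 91, 46, 82, 199]… (length divides ord_243(118)).
The orbit structure of x ↦ 118x mod 243: 27 orbits of sizes [27, 27, 27, 27, 27, 27, 9, 9, 9, 9, 9, 9, 3, 3, 3, 3, 3, 3, 1, 1, 1, 1, 1, 1, 1, 1, 1].
Σ(ℓ_i−1) = 243−27 = 216; sign = (−1)^216 = +1.
Check: (118/243) = +1 by Zolotarev.

+1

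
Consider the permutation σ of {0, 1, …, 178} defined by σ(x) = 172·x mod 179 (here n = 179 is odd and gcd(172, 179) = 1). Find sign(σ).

+1

Trace 93: π^k(93) = [93, 65, 82, 142, 80, 156, 161] for k=0..6.
3 cycles of lengths [89, 89, 1].
179 − 3 = 176 transpositions; sign(π) = (−1)^176 = +1.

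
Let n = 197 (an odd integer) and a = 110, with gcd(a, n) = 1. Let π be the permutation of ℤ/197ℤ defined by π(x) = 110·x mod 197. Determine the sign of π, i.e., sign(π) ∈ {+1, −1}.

Orbit of 161 under x↦110x: [161, 177, 164, 113, 19, 120, 1]… (length divides ord_197(110)).
π_110 has 8 disjoint cycles with lengths [28, 28, 28, 28, 28, 28, 28, 1] on {0,…,196}.
197 − 8 = 189 transpositions; sign(π) = (−1)^189 = -1.
The Jacobi symbol (110|197) = -1 (Zolotarev) agrees.

-1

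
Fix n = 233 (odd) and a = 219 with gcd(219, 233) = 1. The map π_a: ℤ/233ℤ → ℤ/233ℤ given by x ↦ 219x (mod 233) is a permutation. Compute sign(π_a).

+1

Start at x=89: 89 → 152 → 202 → 201 → 215 → 19 → 200 → … (one orbit).
Decompose π into cycles: lengths [116, 116, 1] (3 cycles, including the fixed point 0).
n − c = 233 − 3 = 230; sign = (−1)^230 = +1.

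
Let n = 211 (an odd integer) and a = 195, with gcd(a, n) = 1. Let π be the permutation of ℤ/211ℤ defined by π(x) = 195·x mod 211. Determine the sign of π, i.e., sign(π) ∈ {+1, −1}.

Orbit of 142 under x↦195x: [142, 49, 60, 95, 168, 55, 175]… (length divides ord_211(195)).
The orbit structure of x ↦ 195x mod 211: 2 orbits of sizes [210, 1].
sign(π) = (−1)^{n − #cycles} = (−1)^{211−2} = (−1)^209 = -1.
The Jacobi symbol (195|211) = -1 (Zolotarev) agrees.

-1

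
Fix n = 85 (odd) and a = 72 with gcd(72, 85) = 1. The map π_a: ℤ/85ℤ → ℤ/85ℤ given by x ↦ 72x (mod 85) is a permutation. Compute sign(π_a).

Start at x=1: 1 → 72 → 84 → 13 → 1 (one orbit).
Cycle type of π: 4×21 + 1; total 22 cycles.
Σ(ℓ_i−1) = 85−22 = 63; sign = (−1)^63 = -1.

-1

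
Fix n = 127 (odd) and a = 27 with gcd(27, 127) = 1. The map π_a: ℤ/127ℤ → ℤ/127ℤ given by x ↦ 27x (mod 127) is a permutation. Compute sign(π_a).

Orbit of 54 under x↦27x: [54, 61, 123, 19, 5, 8, 89]… (length divides ord_127(27)).
Cycle type of π: 42×3 + 1; total 4 cycles.
127 − 4 = 123 transpositions; sign(π) = (−1)^123 = -1.

-1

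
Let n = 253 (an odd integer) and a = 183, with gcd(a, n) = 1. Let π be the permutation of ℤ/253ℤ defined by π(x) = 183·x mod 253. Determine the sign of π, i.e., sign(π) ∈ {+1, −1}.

Orbit of 183 under x↦183x: [183, 93, 68, 47, 252, 70, 160]… (length divides ord_253(183)).
Decompose π into cycles: lengths [10, 10, 10, 10, 10, 10, 10, 10, 10, 10, 10, 10, 10, 10, 10, 10, 10, 10, 10, 10, 10, 10, 10, 2, 2, 2, 2, 2, 2, 2, 2, 2, 2, 2, 1] (35 cycles, including the fixed point 0).
253 − 35 = 218 transpositions; sign(π) = (−1)^218 = +1.
Zolotarev: (183|253) = +1, matching the cycle-count sign.

+1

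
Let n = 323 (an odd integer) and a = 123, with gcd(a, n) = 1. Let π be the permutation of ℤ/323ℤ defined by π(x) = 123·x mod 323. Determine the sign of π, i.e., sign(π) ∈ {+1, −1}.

+1

Start at x=188: 188 → 191 → 237 → 81 → 273 → 310 → 16 → … (one orbit).
π_123 has 15 disjoint cycles with lengths [36, 36, 36, 36, 36, 36, 36, 36, 9, 9, 4, 4, 4, 4, 1] on {0,…,322}.
sign(π) = (−1)^{n − #cycles} = (−1)^{323−15} = (−1)^308 = +1.
(123|323)_J = +1 (Zolotarev's lemma cross-check).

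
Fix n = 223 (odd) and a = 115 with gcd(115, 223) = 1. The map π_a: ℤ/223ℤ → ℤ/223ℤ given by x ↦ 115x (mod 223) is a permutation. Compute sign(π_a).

+1

Start at x=49: 49 → 60 → 210 → 66 → 8 → 28 → 98 → … (one orbit).
Decompose π into cycles: lengths [37, 37, 37, 37, 37, 37, 1] (7 cycles, including the fixed point 0).
223 − 7 = 216 transpositions; sign(π) = (−1)^216 = +1.
Via Zolotarev, sign(π_{115}) = (115|223) = +1.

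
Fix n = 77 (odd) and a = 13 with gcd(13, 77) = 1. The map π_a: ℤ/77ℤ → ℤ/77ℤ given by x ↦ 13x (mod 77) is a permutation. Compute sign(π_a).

Orbit of 36 under x↦13x: [36, 6, 1, 13, 15, 41, 71]… (length divides ord_77(13)).
11 cycles of lengths [10, 10, 10, 10, 10, 10, 10, 2, 2, 2, 1].
77 − 11 = 66 transpositions; sign(π) = (−1)^66 = +1.

+1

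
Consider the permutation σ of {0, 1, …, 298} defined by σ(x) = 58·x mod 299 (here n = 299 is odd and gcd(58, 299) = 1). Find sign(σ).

-1

Start at x=70: 70 → 173 → 167 → 118 → 266 → 179 → 216 → … (one orbit).
Cycle lengths of π_58 on ℤ/299ℤ: [132, 132, 12, 11, 11, 1]; 6 cycles in total.
n − c = 299 − 6 = 293; sign = (−1)^293 = -1.
Via Zolotarev, sign(π_{58}) = (58|299) = -1.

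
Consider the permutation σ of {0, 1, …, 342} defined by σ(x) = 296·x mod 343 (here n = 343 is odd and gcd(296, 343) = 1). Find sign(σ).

+1

Trace 74: π^k(74) = [74, 295, 198, 298, 57, 65, 32] for k=0..6.
The orbit structure of x ↦ 296x mod 343: 7 orbits of sizes [147, 147, 21, 21, 3, 3, 1].
7 cycles on 343: each ℓ→(−1)^(ℓ−1), product (−1)^336 = +1.
Zolotarev: (296|343) = +1, matching the cycle-count sign.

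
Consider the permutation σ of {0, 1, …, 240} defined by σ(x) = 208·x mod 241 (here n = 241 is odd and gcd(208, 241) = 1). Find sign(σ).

Orbit of 201 under x↦208x: [201, 115, 61, 156, 154, 220, 211]… (length divides ord_241(208)).
π_208 has 4 disjoint cycles with lengths [80, 80, 80, 1] on {0,…,240}.
n − c = 241 − 4 = 237; sign = (−1)^237 = -1.

-1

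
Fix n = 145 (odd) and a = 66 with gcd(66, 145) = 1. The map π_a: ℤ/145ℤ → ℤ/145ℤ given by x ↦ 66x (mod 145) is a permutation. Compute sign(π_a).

Start at x=36: 36 → 56 → 71 → 46 → 136 → 131 → 91 → … (one orbit).
Decompose π into cycles: lengths [28, 28, 28, 28, 28, 1, 1, 1, 1, 1] (10 cycles, including the fixed point 0).
10 cycles on 145: each ℓ→(−1)^(ℓ−1), product (−1)^135 = -1.

-1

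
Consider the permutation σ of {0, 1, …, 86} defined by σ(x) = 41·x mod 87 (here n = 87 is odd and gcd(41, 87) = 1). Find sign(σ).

+1

Trace 1: π^k(1) = [1, 41, 28, 17] for k=0..3.
23 cycles of lengths [4, 4, 4, 4, 4, 4, 4, 4, 4, 4, 4, 4, 4, 4, 4, 4, 4, 4, 4, 4, 4, 2, 1].
sign(π) = (−1)^{n − #cycles} = (−1)^{87−23} = (−1)^64 = +1.
Check: (41/87) = +1 by Zolotarev.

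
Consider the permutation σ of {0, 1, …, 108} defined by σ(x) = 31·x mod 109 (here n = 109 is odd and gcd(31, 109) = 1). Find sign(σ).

Trace 36: π^k(36) = [36, 26, 43, 25, 12, 45, 87] for k=0..6.
Cycle type of π: 54×2 + 1; total 3 cycles.
109 − 3 = 106 transpositions; sign(π) = (−1)^106 = +1.

+1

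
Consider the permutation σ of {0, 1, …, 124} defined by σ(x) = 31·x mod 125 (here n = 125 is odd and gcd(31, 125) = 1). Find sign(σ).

Trace 51: π^k(51) = [51, 81, 11, 91, 71, 76, 106] for k=0..6.
π_31 has 13 disjoint cycles with lengths [25, 25, 25, 25, 5, 5, 5, 5, 1, 1, 1, 1, 1] on {0,…,124}.
sign(π) = (−1)^{n − #cycles} = (−1)^{125−13} = (−1)^112 = +1.
The Jacobi symbol (31|125) = +1 (Zolotarev) agrees.

+1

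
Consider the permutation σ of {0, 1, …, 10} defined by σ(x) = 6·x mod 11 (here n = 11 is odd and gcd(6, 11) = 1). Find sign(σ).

-1

Orbit of 3 under x↦6x: [3, 7, 9, 10, 5, 8, 4]… (length divides ord_11(6)).
Cycle lengths of π_6 on ℤ/11ℤ: [10, 1]; 2 cycles in total.
Σ(ℓ_i−1) = 11−2 = 9; sign = (−1)^9 = -1.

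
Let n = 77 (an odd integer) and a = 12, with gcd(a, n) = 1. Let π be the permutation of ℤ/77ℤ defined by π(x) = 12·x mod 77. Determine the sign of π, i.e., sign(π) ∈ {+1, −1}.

-1

Trace 67: π^k(67) = [67, 34, 23, 45, 1, 12] for k=0..5.
Decompose π into cycles: lengths [6, 6, 6, 6, 6, 6, 6, 6, 6, 6, 6, 1, 1, 1, 1, 1, 1, 1, 1, 1, 1, 1] (22 cycles, including the fixed point 0).
n − c = 77 − 22 = 55; sign = (−1)^55 = -1.
Zolotarev: (12|77) = -1, matching the cycle-count sign.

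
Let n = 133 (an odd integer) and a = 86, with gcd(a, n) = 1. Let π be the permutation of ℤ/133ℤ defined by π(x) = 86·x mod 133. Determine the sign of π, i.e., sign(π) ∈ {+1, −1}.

Trace 9: π^k(9) = [9, 109, 64, 51, 130, 8, 23] for k=0..6.
10 cycles of lengths [18, 18, 18, 18, 18, 18, 18, 3, 3, 1].
10 cycles on 133: each ℓ→(−1)^(ℓ−1), product (−1)^123 = -1.

-1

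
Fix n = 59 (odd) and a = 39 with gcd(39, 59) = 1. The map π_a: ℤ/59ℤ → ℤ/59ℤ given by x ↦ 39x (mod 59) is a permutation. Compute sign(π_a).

-1

Trace 19: π^k(19) = [19, 33, 48, 43, 25, 31, 29] for k=0..6.
2 cycles of lengths [58, 1].
With 2 cycles on 59 points, sign = (−1)^{59−2} = -1.
Via Zolotarev, sign(π_{39}) = (39|59) = -1.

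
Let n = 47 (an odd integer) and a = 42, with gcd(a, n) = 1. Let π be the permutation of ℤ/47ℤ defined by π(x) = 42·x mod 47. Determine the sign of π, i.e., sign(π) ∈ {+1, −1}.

Orbit of 32 under x↦42x: [32, 28, 1, 42, 25, 16, 14]… (length divides ord_47(42)).
π_42 has 3 disjoint cycles with lengths [23, 23, 1] on {0,…,46}.
Σ(ℓ_i−1) = 47−3 = 44; sign = (−1)^44 = +1.

+1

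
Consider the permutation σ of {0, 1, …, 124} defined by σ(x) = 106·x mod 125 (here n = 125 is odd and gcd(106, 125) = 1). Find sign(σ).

+1

Orbit of 81 under x↦106x: [81, 86, 116, 46, 1, 106, 111]… (length divides ord_125(106)).
13 cycles of lengths [25, 25, 25, 25, 5, 5, 5, 5, 1, 1, 1, 1, 1].
sign(π) = (−1)^{n − #cycles} = (−1)^{125−13} = (−1)^112 = +1.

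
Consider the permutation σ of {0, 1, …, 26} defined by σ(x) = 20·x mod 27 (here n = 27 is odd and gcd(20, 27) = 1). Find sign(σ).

Orbit of 8 under x↦20x: [8, 25, 14, 10, 11, 4, 26]… (length divides ord_27(20)).
Cycle type of π: 18 + 6 + 2 + 1; total 4 cycles.
sign(π) = (−1)^{n − #cycles} = (−1)^{27−4} = (−1)^23 = -1.

-1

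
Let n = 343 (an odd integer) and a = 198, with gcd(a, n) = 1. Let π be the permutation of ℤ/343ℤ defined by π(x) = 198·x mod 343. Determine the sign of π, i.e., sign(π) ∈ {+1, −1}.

+1

Start at x=18: 18 → 134 → 121 → 291 → 337 → 184 → 74 → … (one orbit).
π_198 has 7 disjoint cycles with lengths [147, 147, 21, 21, 3, 3, 1] on {0,…,342}.
343 − 7 = 336 transpositions; sign(π) = (−1)^336 = +1.
Zolotarev: (198|343) = +1, matching the cycle-count sign.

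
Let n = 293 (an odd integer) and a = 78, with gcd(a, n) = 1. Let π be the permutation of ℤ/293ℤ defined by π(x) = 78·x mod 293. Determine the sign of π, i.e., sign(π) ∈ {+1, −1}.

Orbit of 56 under x↦78x: [56, 266, 238, 105, 279, 80, 87]… (length divides ord_293(78)).
Cycle lengths of π_78 on ℤ/293ℤ: [292, 1]; 2 cycles in total.
sign(π) = (−1)^{n − #cycles} = (−1)^{293−2} = (−1)^291 = -1.

-1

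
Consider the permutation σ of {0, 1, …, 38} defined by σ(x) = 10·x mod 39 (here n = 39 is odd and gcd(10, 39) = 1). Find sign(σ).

+1

Trace 1: π^k(1) = [1, 10, 22, 25, 16, 4] for k=0..5.
Cycle lengths of π_10 on ℤ/39ℤ: [6, 6, 6, 6, 6, 6, 1, 1, 1]; 9 cycles in total.
sign(π) = (−1)^{n − #cycles} = (−1)^{39−9} = (−1)^30 = +1.
(10|39)_J = +1 (Zolotarev's lemma cross-check).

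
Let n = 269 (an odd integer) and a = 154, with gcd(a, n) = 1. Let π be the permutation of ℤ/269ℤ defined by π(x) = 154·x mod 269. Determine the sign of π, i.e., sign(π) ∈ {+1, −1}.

Trace 54: π^k(54) = [54, 246, 224, 64, 172, 126, 36] for k=0..6.
The orbit structure of x ↦ 154x mod 269: 3 orbits of sizes [134, 134, 1].
sign(π) = (−1)^{n − #cycles} = (−1)^{269−3} = (−1)^266 = +1.

+1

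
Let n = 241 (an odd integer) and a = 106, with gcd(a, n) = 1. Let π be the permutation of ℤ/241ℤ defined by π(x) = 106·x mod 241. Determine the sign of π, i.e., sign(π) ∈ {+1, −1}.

Orbit of 154 under x↦106x: [154, 177, 205, 40, 143, 216, 1]… (length divides ord_241(106)).
Cycle lengths of π_106 on ℤ/241ℤ: [20, 20, 20, 20, 20, 20, 20, 20, 20, 20, 20, 20, 1]; 13 cycles in total.
sign(π) = (−1)^{n − #cycles} = (−1)^{241−13} = (−1)^228 = +1.

+1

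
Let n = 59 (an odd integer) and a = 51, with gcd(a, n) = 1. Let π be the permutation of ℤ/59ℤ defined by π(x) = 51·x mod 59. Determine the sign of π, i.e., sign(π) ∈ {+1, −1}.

Orbit of 4 under x↦51x: [4, 27, 20, 17, 41, 26, 28]… (length divides ord_59(51)).
Cycle lengths of π_51 on ℤ/59ℤ: [29, 29, 1]; 3 cycles in total.
sign(π) = (−1)^{n − #cycles} = (−1)^{59−3} = (−1)^56 = +1.

+1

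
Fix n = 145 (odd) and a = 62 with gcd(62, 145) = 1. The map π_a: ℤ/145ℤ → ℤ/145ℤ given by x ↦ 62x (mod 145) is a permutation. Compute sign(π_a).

-1

Trace 54: π^k(54) = [54, 13, 81, 92, 49, 138, 1] for k=0..6.
Cycle lengths of π_62 on ℤ/145ℤ: [28, 28, 28, 28, 14, 14, 4, 1]; 8 cycles in total.
n − c = 145 − 8 = 137; sign = (−1)^137 = -1.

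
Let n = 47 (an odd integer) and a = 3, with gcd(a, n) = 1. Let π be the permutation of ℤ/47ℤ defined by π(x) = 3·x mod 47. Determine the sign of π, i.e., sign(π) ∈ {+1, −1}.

+1

Trace 1: π^k(1) = [1, 3, 9, 27, 34, 8, 24] for k=0..6.
Decompose π into cycles: lengths [23, 23, 1] (3 cycles, including the fixed point 0).
With 3 cycles on 47 points, sign = (−1)^{47−3} = +1.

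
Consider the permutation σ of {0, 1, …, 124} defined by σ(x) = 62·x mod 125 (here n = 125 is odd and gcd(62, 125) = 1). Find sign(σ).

Trace 106: π^k(106) = [106, 72, 89, 18, 116, 67, 29] for k=0..6.
π_62 has 4 disjoint cycles with lengths [100, 20, 4, 1] on {0,…,124}.
n − c = 125 − 4 = 121; sign = (−1)^121 = -1.

-1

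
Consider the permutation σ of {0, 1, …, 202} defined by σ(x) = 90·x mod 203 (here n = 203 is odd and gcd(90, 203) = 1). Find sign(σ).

Trace 69: π^k(69) = [69, 120, 41, 36, 195, 92, 160] for k=0..6.
Decompose π into cycles: lengths [28, 28, 28, 28, 28, 28, 28, 2, 2, 2, 1] (11 cycles, including the fixed point 0).
n − c = 203 − 11 = 192; sign = (−1)^192 = +1.
Via Zolotarev, sign(π_{90}) = (90|203) = +1.

+1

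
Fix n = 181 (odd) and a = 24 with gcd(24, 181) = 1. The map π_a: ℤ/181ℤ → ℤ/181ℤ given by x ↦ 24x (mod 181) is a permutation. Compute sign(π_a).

-1

Orbit of 108 under x↦24x: [108, 58, 125, 104, 143, 174, 13]… (length divides ord_181(24)).
π_24 has 2 disjoint cycles with lengths [180, 1] on {0,…,180}.
181 − 2 = 179 transpositions; sign(π) = (−1)^179 = -1.
(24|181)_J = -1 (Zolotarev's lemma cross-check).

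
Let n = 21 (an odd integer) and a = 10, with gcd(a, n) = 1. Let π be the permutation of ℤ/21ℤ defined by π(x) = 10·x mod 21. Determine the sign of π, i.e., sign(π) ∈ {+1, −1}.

-1

Start at x=10: 10 → 16 → 13 → 4 → 19 → 1 → 10 (one orbit).
Cycle type of π: 6×3 + 1×3; total 6 cycles.
n − c = 21 − 6 = 15; sign = (−1)^15 = -1.
(10|21)_J = -1 (Zolotarev's lemma cross-check).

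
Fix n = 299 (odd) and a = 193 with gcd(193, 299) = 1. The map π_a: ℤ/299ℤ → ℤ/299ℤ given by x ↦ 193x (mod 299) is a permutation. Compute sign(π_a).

Trace 186: π^k(186) = [186, 18, 185, 124, 12, 223, 282] for k=0..6.
Cycle lengths of π_193 on ℤ/299ℤ: [132, 132, 12, 11, 11, 1]; 6 cycles in total.
6 cycles on 299: each ℓ→(−1)^(ℓ−1), product (−1)^293 = -1.

-1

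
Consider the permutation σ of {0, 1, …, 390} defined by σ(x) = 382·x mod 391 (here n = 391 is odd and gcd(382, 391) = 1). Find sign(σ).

Trace 225: π^k(225) = [225, 321, 239, 195, 200, 155, 169] for k=0..6.
Cycle lengths of π_382 on ℤ/391ℤ: [88, 88, 88, 88, 22, 8, 8, 1]; 8 cycles in total.
n − c = 391 − 8 = 383; sign = (−1)^383 = -1.
Zolotarev: (382|391) = -1, matching the cycle-count sign.

-1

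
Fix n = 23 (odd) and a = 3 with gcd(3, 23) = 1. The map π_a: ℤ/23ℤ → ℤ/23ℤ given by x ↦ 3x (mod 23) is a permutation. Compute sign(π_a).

+1

Trace 13: π^k(13) = [13, 16, 2, 6, 18, 8, 1] for k=0..6.
Cycle type of π: 11×2 + 1; total 3 cycles.
23 − 3 = 20 transpositions; sign(π) = (−1)^20 = +1.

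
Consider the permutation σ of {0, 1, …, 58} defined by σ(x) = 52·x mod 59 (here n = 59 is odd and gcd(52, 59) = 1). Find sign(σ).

-1

Trace 58: π^k(58) = [58, 7, 10, 48, 18, 51, 56] for k=0..6.
Cycle type of π: 58 + 1; total 2 cycles.
sign(π) = (−1)^{n − #cycles} = (−1)^{59−2} = (−1)^57 = -1.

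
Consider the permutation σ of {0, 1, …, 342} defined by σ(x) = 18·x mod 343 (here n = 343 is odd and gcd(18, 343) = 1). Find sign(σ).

Orbit of 324 under x↦18x: [324, 1, 18]… (length divides ord_343(18)).
Cycle type of π: 3×114 + 1; total 115 cycles.
115 cycles on 343: each ℓ→(−1)^(ℓ−1), product (−1)^228 = +1.
Via Zolotarev, sign(π_{18}) = (18|343) = +1.

+1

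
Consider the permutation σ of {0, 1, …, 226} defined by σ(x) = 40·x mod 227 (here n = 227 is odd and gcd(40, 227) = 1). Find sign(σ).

Orbit of 136 under x↦40x: [136, 219, 134, 139, 112, 167, 97]… (length divides ord_227(40)).
Decompose π into cycles: lengths [113, 113, 1] (3 cycles, including the fixed point 0).
227 − 3 = 224 transpositions; sign(π) = (−1)^224 = +1.
Check: (40/227) = +1 by Zolotarev.

+1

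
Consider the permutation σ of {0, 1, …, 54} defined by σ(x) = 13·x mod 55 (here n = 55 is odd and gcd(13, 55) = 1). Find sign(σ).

Orbit of 32 under x↦13x: [32, 31, 18, 14, 17, 1, 13]… (length divides ord_55(13)).
Cycle lengths of π_13 on ℤ/55ℤ: [20, 20, 10, 4, 1]; 5 cycles in total.
n − c = 55 − 5 = 50; sign = (−1)^50 = +1.
Check: (13/55) = +1 by Zolotarev.

+1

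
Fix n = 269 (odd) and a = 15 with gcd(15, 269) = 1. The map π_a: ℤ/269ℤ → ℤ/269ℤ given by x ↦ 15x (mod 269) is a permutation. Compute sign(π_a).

-1

Orbit of 61 under x↦15x: [61, 108, 6, 90, 5, 75, 49]… (length divides ord_269(15)).
Cycle type of π: 268 + 1; total 2 cycles.
n − c = 269 − 2 = 267; sign = (−1)^267 = -1.
Zolotarev: (15|269) = -1, matching the cycle-count sign.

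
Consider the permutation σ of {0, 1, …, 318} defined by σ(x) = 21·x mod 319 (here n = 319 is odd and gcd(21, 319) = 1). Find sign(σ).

Start at x=131: 131 → 199 → 32 → 34 → 76 → 1 → 21 → … (one orbit).
Cycle type of π: 28×11 + 2×5 + 1; total 17 cycles.
319 − 17 = 302 transpositions; sign(π) = (−1)^302 = +1.
The Jacobi symbol (21|319) = +1 (Zolotarev) agrees.

+1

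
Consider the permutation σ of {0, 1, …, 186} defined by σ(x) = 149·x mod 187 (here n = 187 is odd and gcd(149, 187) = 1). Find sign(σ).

Start at x=140: 140 → 103 → 13 → 67 → 72 → 69 → 183 → … (one orbit).
Cycle type of π: 20×8 + 10 + 4×4 + 1; total 14 cycles.
With 14 cycles on 187 points, sign = (−1)^{187−14} = -1.

-1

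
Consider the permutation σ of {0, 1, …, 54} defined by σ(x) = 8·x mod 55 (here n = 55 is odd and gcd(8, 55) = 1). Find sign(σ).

+1

Orbit of 16 under x↦8x: [16, 18, 34, 52, 31, 28, 4]… (length divides ord_55(8)).
5 cycles of lengths [20, 20, 10, 4, 1].
5 cycles on 55: each ℓ→(−1)^(ℓ−1), product (−1)^50 = +1.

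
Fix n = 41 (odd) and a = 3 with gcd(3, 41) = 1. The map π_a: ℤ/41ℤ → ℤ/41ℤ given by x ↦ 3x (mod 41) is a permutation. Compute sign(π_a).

-1

Trace 27: π^k(27) = [27, 40, 38, 32, 14, 1, 3] for k=0..6.
6 cycles of lengths [8, 8, 8, 8, 8, 1].
sign(π) = (−1)^{n − #cycles} = (−1)^{41−6} = (−1)^35 = -1.
Check: (3/41) = -1 by Zolotarev.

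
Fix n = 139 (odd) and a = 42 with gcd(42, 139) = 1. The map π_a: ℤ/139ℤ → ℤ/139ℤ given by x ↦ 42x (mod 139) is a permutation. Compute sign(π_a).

Start at x=1: 1 → 42 → 96 → 1 (one orbit).
π_42 has 47 disjoint cycles with lengths [3, 3, 3, 3, 3, 3, 3, 3, 3, 3, 3, 3, 3, 3, 3, 3, 3, 3, 3, 3, 3, 3, 3, 3, 3, 3, 3, 3, 3, 3, 3, 3, 3, 3, 3, 3, 3, 3, 3, 3, 3, 3, 3, 3, 3, 3, 1] on {0,…,138}.
n − c = 139 − 47 = 92; sign = (−1)^92 = +1.

+1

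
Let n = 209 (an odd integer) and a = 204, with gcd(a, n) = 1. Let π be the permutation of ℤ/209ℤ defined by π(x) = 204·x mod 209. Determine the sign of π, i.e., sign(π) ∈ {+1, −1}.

+1

Start at x=4: 4 → 189 → 100 → 127 → 201 → 40 → 9 → … (one orbit).
Decompose π into cycles: lengths [90, 90, 18, 10, 1] (5 cycles, including the fixed point 0).
With 5 cycles on 209 points, sign = (−1)^{209−5} = +1.
(204|209)_J = +1 (Zolotarev's lemma cross-check).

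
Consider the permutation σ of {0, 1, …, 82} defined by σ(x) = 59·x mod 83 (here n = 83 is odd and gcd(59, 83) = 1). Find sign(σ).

Trace 29: π^k(29) = [29, 51, 21, 77, 61, 30, 27] for k=0..6.
The orbit structure of x ↦ 59x mod 83: 3 orbits of sizes [41, 41, 1].
n − c = 83 − 3 = 80; sign = (−1)^80 = +1.
Check: (59/83) = +1 by Zolotarev.

+1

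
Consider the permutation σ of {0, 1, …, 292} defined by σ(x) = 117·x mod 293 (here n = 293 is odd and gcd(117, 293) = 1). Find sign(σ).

-1

Trace 6: π^k(6) = [6, 116, 94, 157, 203, 18, 55] for k=0..6.
π_117 has 2 disjoint cycles with lengths [292, 1] on {0,…,292}.
Σ(ℓ_i−1) = 293−2 = 291; sign = (−1)^291 = -1.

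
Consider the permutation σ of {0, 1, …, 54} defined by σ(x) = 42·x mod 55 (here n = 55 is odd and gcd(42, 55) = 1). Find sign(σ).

-1

Orbit of 36 under x↦42x: [36, 27, 34, 53, 26, 47, 49]… (length divides ord_55(42)).
Decompose π into cycles: lengths [20, 20, 5, 5, 4, 1] (6 cycles, including the fixed point 0).
Σ(ℓ_i−1) = 55−6 = 49; sign = (−1)^49 = -1.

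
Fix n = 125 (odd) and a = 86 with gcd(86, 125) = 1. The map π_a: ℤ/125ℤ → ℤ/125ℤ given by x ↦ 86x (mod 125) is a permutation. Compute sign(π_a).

Trace 56: π^k(56) = [56, 66, 51, 11, 71, 106, 116] for k=0..6.
Decompose π into cycles: lengths [25, 25, 25, 25, 5, 5, 5, 5, 1, 1, 1, 1, 1] (13 cycles, including the fixed point 0).
n − c = 125 − 13 = 112; sign = (−1)^112 = +1.

+1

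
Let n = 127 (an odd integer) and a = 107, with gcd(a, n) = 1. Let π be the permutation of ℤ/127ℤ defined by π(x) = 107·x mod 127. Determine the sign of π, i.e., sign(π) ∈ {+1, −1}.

+1

Orbit of 1 under x↦107x: [1, 107, 19]… (length divides ord_127(107)).
Cycle lengths of π_107 on ℤ/127ℤ: [3, 3, 3, 3, 3, 3, 3, 3, 3, 3, 3, 3, 3, 3, 3, 3, 3, 3, 3, 3, 3, 3, 3, 3, 3, 3, 3, 3, 3, 3, 3, 3, 3, 3, 3, 3, 3, 3, 3, 3, 3, 3, 1]; 43 cycles in total.
n − c = 127 − 43 = 84; sign = (−1)^84 = +1.
(107|127)_J = +1 (Zolotarev's lemma cross-check).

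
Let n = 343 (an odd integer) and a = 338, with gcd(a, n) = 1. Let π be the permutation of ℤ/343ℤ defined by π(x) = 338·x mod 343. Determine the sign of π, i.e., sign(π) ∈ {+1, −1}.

Start at x=176: 176 → 149 → 284 → 295 → 240 → 172 → 169 → … (one orbit).
The orbit structure of x ↦ 338x mod 343: 7 orbits of sizes [147, 147, 21, 21, 3, 3, 1].
sign(π) = (−1)^{n − #cycles} = (−1)^{343−7} = (−1)^336 = +1.
(338|343)_J = +1 (Zolotarev's lemma cross-check).

+1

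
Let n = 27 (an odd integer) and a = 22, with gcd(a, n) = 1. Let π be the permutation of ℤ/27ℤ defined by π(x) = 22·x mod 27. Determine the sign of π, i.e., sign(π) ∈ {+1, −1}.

+1

Start at x=4: 4 → 7 → 19 → 13 → 16 → 1 → 22 → … (one orbit).
The orbit structure of x ↦ 22x mod 27: 7 orbits of sizes [9, 9, 3, 3, 1, 1, 1].
7 cycles on 27: each ℓ→(−1)^(ℓ−1), product (−1)^20 = +1.
(22|27)_J = +1 (Zolotarev's lemma cross-check).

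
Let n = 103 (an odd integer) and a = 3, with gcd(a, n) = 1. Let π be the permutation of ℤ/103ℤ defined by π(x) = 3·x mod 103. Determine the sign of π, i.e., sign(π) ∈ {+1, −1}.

Start at x=94: 94 → 76 → 22 → 66 → 95 → 79 → 31 → … (one orbit).
π_3 has 4 disjoint cycles with lengths [34, 34, 34, 1] on {0,…,102}.
n − c = 103 − 4 = 99; sign = (−1)^99 = -1.
(3|103)_J = -1 (Zolotarev's lemma cross-check).

-1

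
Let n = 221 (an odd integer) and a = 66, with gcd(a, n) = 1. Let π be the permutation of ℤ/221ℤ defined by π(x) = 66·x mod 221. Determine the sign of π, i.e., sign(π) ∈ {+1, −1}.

+1

Start at x=183: 183 → 144 → 1 → 66 → 157 → 196 → 118 → … (one orbit).
39 cycles of lengths [8, 8, 8, 8, 8, 8, 8, 8, 8, 8, 8, 8, 8, 8, 8, 8, 8, 8, 8, 8, 8, 8, 8, 8, 8, 8, 1, 1, 1, 1, 1, 1, 1, 1, 1, 1, 1, 1, 1].
39 cycles on 221: each ℓ→(−1)^(ℓ−1), product (−1)^182 = +1.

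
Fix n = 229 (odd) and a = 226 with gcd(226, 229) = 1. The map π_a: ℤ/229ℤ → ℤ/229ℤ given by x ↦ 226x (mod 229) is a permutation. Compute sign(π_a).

Start at x=126: 126 → 80 → 218 → 33 → 130 → 68 → 25 → … (one orbit).
The orbit structure of x ↦ 226x mod 229: 3 orbits of sizes [114, 114, 1].
With 3 cycles on 229 points, sign = (−1)^{229−3} = +1.
(226|229)_J = +1 (Zolotarev's lemma cross-check).

+1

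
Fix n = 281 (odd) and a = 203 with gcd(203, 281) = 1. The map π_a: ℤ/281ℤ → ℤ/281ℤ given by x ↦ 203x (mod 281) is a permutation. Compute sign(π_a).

+1

Orbit of 163 under x↦203x: [163, 212, 43, 18, 1, 203, 183]… (length divides ord_281(203)).
Decompose π into cycles: lengths [140, 140, 1] (3 cycles, including the fixed point 0).
n − c = 281 − 3 = 278; sign = (−1)^278 = +1.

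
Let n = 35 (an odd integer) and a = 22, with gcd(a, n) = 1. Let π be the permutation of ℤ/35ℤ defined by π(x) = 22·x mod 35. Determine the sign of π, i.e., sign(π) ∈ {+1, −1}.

Orbit of 1 under x↦22x: [1, 22, 29, 8]… (length divides ord_35(22)).
Cycle type of π: 4×7 + 1×7; total 14 cycles.
Σ(ℓ_i−1) = 35−14 = 21; sign = (−1)^21 = -1.
Via Zolotarev, sign(π_{22}) = (22|35) = -1.

-1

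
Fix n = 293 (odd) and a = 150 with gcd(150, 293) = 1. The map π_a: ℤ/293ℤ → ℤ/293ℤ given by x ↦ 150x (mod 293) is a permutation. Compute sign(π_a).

+1

Trace 22: π^k(22) = [22, 77, 123, 284, 115, 256, 17] for k=0..6.
Cycle type of π: 73×4 + 1; total 5 cycles.
293 − 5 = 288 transpositions; sign(π) = (−1)^288 = +1.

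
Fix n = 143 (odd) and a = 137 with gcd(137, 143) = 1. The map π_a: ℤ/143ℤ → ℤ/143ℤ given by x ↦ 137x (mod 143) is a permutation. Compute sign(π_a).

Orbit of 9 under x↦137x: [9, 89, 38, 58, 81, 86, 56]… (length divides ord_143(137)).
π_137 has 6 disjoint cycles with lengths [60, 60, 12, 5, 5, 1] on {0,…,142}.
sign(π) = (−1)^{n − #cycles} = (−1)^{143−6} = (−1)^137 = -1.

-1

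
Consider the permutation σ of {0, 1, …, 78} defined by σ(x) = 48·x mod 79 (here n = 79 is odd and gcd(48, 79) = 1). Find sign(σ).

-1

Start at x=39: 39 → 55 → 33 → 4 → 34 → 52 → 47 → … (one orbit).
2 cycles of lengths [78, 1].
2 cycles on 79: each ℓ→(−1)^(ℓ−1), product (−1)^77 = -1.
The Jacobi symbol (48|79) = -1 (Zolotarev) agrees.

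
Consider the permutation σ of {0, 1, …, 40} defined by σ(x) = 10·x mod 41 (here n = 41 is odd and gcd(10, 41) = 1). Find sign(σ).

Start at x=16: 16 → 37 → 1 → 10 → 18 → 16 (one orbit).
9 cycles of lengths [5, 5, 5, 5, 5, 5, 5, 5, 1].
sign(π) = (−1)^{n − #cycles} = (−1)^{41−9} = (−1)^32 = +1.
(10|41)_J = +1 (Zolotarev's lemma cross-check).

+1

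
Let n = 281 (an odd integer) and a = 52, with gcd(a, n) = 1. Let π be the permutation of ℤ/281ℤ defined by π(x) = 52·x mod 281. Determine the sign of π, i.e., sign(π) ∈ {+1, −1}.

-1

Orbit of 280 under x↦52x: [280, 229, 106, 173, 4, 208, 138]… (length divides ord_281(52)).
2 cycles of lengths [280, 1].
2 cycles on 281: each ℓ→(−1)^(ℓ−1), product (−1)^279 = -1.
Check: (52/281) = -1 by Zolotarev.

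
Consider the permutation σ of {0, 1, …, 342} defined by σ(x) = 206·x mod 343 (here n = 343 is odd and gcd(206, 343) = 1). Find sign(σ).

Start at x=41: 41 → 214 → 180 → 36 → 213 → 317 → 132 → … (one orbit).
π_206 has 4 disjoint cycles with lengths [294, 42, 6, 1] on {0,…,342}.
4 cycles on 343: each ℓ→(−1)^(ℓ−1), product (−1)^339 = -1.

-1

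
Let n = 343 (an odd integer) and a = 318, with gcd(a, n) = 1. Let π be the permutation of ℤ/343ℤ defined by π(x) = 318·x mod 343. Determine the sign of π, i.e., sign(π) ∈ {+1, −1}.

-1

Orbit of 87 under x↦318x: [87, 226, 181, 277, 278, 253, 192]… (length divides ord_343(318)).
The orbit structure of x ↦ 318x mod 343: 4 orbits of sizes [294, 42, 6, 1].
4 cycles on 343: each ℓ→(−1)^(ℓ−1), product (−1)^339 = -1.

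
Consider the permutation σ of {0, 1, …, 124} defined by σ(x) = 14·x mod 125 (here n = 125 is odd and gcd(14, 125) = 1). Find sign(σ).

+1

Trace 9: π^k(9) = [9, 1, 14, 71, 119, 41, 74] for k=0..6.
7 cycles of lengths [50, 50, 10, 10, 2, 2, 1].
Σ(ℓ_i−1) = 125−7 = 118; sign = (−1)^118 = +1.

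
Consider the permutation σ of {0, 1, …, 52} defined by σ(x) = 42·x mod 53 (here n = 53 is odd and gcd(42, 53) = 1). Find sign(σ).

+1

Trace 44: π^k(44) = [44, 46, 24, 1, 42, 15, 47] for k=0..6.
Cycle type of π: 13×4 + 1; total 5 cycles.
53 − 5 = 48 transpositions; sign(π) = (−1)^48 = +1.
The Jacobi symbol (42|53) = +1 (Zolotarev) agrees.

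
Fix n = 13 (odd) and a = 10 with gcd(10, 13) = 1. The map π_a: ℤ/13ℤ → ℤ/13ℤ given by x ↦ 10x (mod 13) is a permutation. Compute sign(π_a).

+1

Start at x=12: 12 → 3 → 4 → 1 → 10 → 9 → 12 (one orbit).
π_10 has 3 disjoint cycles with lengths [6, 6, 1] on {0,…,12}.
With 3 cycles on 13 points, sign = (−1)^{13−3} = +1.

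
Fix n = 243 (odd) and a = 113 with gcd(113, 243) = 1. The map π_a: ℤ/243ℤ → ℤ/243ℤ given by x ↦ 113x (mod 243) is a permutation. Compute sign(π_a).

Orbit of 223 under x↦113x: [223, 170, 13, 11, 28, 5, 79]… (length divides ord_243(113)).
6 cycles of lengths [162, 54, 18, 6, 2, 1].
sign(π) = (−1)^{n − #cycles} = (−1)^{243−6} = (−1)^237 = -1.
The Jacobi symbol (113|243) = -1 (Zolotarev) agrees.

-1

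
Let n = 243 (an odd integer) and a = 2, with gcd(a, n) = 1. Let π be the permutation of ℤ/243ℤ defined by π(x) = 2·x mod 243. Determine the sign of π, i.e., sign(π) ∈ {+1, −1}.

-1

Orbit of 148 under x↦2x: [148, 53, 106, 212, 181, 119, 238]… (length divides ord_243(2)).
Cycle type of π: 162 + 54 + 18 + 6 + 2 + 1; total 6 cycles.
sign(π) = (−1)^{n − #cycles} = (−1)^{243−6} = (−1)^237 = -1.
Zolotarev: (2|243) = -1, matching the cycle-count sign.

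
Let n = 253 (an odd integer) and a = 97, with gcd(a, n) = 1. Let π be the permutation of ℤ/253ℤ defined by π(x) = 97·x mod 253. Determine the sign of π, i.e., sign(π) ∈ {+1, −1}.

-1

Trace 31: π^k(31) = [31, 224, 223, 126, 78, 229, 202] for k=0..6.
Cycle lengths of π_97 on ℤ/253ℤ: [110, 110, 22, 5, 5, 1]; 6 cycles in total.
6 cycles on 253: each ℓ→(−1)^(ℓ−1), product (−1)^247 = -1.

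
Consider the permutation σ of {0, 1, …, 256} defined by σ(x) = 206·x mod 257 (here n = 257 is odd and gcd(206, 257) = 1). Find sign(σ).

-1

Start at x=201: 201 → 29 → 63 → 128 → 154 → 113 → 148 → … (one orbit).
π_206 has 2 disjoint cycles with lengths [256, 1] on {0,…,256}.
With 2 cycles on 257 points, sign = (−1)^{257−2} = -1.
Via Zolotarev, sign(π_{206}) = (206|257) = -1.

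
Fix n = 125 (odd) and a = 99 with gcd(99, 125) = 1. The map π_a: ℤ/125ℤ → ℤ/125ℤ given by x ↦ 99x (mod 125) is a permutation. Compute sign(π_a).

Start at x=49: 49 → 101 → 124 → 26 → 74 → 76 → 24 → … (one orbit).
Decompose π into cycles: lengths [10, 10, 10, 10, 10, 10, 10, 10, 10, 10, 2, 2, 2, 2, 2, 2, 2, 2, 2, 2, 2, 2, 1] (23 cycles, including the fixed point 0).
sign(π) = (−1)^{n − #cycles} = (−1)^{125−23} = (−1)^102 = +1.
Via Zolotarev, sign(π_{99}) = (99|125) = +1.

+1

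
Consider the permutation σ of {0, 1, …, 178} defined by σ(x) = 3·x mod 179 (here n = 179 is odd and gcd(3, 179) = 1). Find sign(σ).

+1

Start at x=121: 121 → 5 → 15 → 45 → 135 → 47 → 141 → … (one orbit).
π_3 has 3 disjoint cycles with lengths [89, 89, 1] on {0,…,178}.
With 3 cycles on 179 points, sign = (−1)^{179−3} = +1.
Zolotarev: (3|179) = +1, matching the cycle-count sign.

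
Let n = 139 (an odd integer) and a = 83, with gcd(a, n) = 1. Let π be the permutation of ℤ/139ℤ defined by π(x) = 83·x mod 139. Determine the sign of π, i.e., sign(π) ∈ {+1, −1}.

+1

Orbit of 47 under x↦83x: [47, 9, 52, 7, 25, 129, 4]… (length divides ord_139(83)).
Cycle lengths of π_83 on ℤ/139ℤ: [69, 69, 1]; 3 cycles in total.
Σ(ℓ_i−1) = 139−3 = 136; sign = (−1)^136 = +1.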